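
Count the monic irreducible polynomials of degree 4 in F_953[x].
There are 206210669868 monic irreducible polynomials of degree 4 over F_953

Each element of F_{953^4} that lies in no proper subfield is a root of exactly one monic irreducible of degree 4 over F_953, and each such polynomial has 4 distinct roots in F_{953^4}. By Möbius inversion the count is N_953(4) = (1/4) Σ_{d|4} μ(4/d) · 953^d = (1/4)(μ(4)·953^1 + μ(2)·953^2 + μ(1)·953^4) = 824842679472/4 = 206210669868.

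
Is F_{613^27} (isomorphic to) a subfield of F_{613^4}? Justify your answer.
No: F_{613^27} is not a subfield of F_{613^4}

F_{p^m} embeds in F_{p^n} iff m | n. Here 27 ∤ 4 (since 4 = 0·27 + 4 with remainder 4 ≠ 0), so F_{613^27} is not a subfield of F_{613^4}. Equivalently: if it were, the tower law would give 27 = [F_{613^27}:F_613] dividing [F_{613^4}:F_613] = 4, contradiction.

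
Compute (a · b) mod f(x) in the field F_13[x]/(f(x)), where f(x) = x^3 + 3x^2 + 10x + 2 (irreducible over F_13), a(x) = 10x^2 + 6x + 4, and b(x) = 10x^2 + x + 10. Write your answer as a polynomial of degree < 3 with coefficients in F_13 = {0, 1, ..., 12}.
a · b ≡ 5x^2 + 6x + 6 (mod f(x))

Multiply in F_13[x]: a(x)·b(x) = (10x^2 + 6x + 4)·(10x^2 + x + 10) = 9x^4 + 5x^3 + 3x^2 + 12x + 1. This has degree ≥ 3, so divide by f(x) over F_13: 9x^4 + 5x^3 + 3x^2 + 12x + 1 = (9x + 4)·(x^3 + 3x^2 + 10x + 2) + (5x^2 + 6x + 6). Hence a·b ≡ 5x^2 + 6x + 6 (mod f). (F_13[x]/(f) is a field with 13^3 = 2197 elements since f is irreducible of degree 3.)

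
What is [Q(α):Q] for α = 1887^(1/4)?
[Q(α):Q] = 4

α is a root of x^4 - 1887. By Eisenstein's criterion at the prime p = 3 (which divides the constant term 1887 but p^2 = 9 does not, since 1887 is squarefree), x^4 - 1887 is irreducible over Q. Hence [Q(α):Q] = 4.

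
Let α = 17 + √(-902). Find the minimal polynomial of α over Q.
m_α(x) = x^2 - 34x + 1191

From α - 17 = √(-902), squaring gives (α - 17)^2 = -902, i.e. α^2 - 34α + 289 = -902, so α^2 - 34α + 1191 = 0. The discriminant of x^2 - 34x + 1191 is (-34)^2 - 4·(1191) = 1156 - 4764 = -3608, and 4·(-902) is not a perfect square in Q since -902 is squarefree and ≠ 1. Hence x^2 - 34x + 1191 is irreducible over Q and is the minimal polynomial of α.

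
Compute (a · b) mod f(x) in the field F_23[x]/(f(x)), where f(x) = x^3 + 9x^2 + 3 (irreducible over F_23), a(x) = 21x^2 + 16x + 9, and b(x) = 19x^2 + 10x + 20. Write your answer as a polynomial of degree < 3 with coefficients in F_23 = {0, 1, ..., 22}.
a · b ≡ 16x^2 + 18x + 4 (mod f(x))

Multiply in F_23[x]: a(x)·b(x) = (21x^2 + 16x + 9)·(19x^2 + 10x + 20) = 8x^4 + 8x^3 + 15x^2 + 19x + 19. This has degree ≥ 3, so divide by f(x) over F_23: 8x^4 + 8x^3 + 15x^2 + 19x + 19 = (8x + 5)·(x^3 + 9x^2 + 3) + (16x^2 + 18x + 4). Hence a·b ≡ 16x^2 + 18x + 4 (mod f). (F_23[x]/(f) is a field with 23^3 = 12167 elements since f is irreducible of degree 3.)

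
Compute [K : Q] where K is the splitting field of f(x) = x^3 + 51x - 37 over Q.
[K : Q] = 6

By the rational root test, any rational root of the monic integer polynomial f(x) = x^3 + 51x - 37 must be an integer dividing the constant term -37, i.e. one of ±{1, 37}. Evaluating: f(1) = 15, f(-1) = -89, f(37) = 52503, f(-37) = -52577; none is 0, so f has no rational root and is therefore irreducible over Q (a cubic with no linear factor over a field is irreducible). For an irreducible cubic, the Galois group is A_3 or S_3 according as the discriminant disc(f) = -4a^3 - 27b^2 = -4·(51)^3 - 27·(-37)^2 = -567567 is or is not a square in Q. Here disc(f) = -567567 is not a perfect square in Q, so the Galois group of f over Q is not contained in A_3 and must be all of S_3. The splitting field has degree |S_3| = 6 over Q, so [K : Q] = 6.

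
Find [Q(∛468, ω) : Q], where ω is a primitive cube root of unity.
[Q(∛468, ω) : Q] = 6

[Q(∛468):Q] = 3 (min poly x^3 - 468, irreducible since 468 is not a perfect cube). [Q(ω):Q] = 2 (min poly x^2 + x + 1). Since Q(∛468) ⊂ R and ω ∉ R, we have ω ∉ Q(∛468), so x^2 + x + 1 remains irreducible over Q(∛468) and [Q(∛468, ω) : Q(∛468)] = 2. By the tower law, [Q(∛468, ω) : Q] = 3 · 2 = 6. (In fact Q(∛468, ω) is the splitting field of x^3 - 468 over Q.)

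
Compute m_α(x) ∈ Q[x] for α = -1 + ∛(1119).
m_α(x) = x^3 + 3x^2 + 3x - 1118

Set β = α + 1 = ∛(1119), so β^3 = 1119. Then (α + 1)^3 - 1119 = 0, i.e. α is a root of g(x) = (x + 1)^3 - 1119 = x^3 + 3x^2 + 3x - 1118. Since g(x) = h(x + 1) where h(x) = x^3 - 1119, and h is irreducible over Q (because 1119 is not a perfect cube, so h has no rational root, and a monic cubic with no rational root is irreducible), g is also irreducible (irreducibility is preserved under the substitution x → x + 1). Hence m_α(x) = x^3 + 3x^2 + 3x - 1118.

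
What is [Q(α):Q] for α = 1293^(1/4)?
[Q(α):Q] = 4

α is a root of x^4 - 1293. By Eisenstein's criterion at the prime p = 3 (which divides the constant term 1293 but p^2 = 9 does not, since 1293 is squarefree), x^4 - 1293 is irreducible over Q. Hence [Q(α):Q] = 4.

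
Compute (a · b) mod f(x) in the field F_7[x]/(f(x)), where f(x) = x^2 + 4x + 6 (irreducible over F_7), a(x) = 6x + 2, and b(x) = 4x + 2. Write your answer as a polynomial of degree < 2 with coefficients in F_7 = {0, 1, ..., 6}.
a · b ≡ x (mod f(x))

Multiply in F_7[x]: a(x)·b(x) = (6x + 2)·(4x + 2) = 3x^2 + 6x + 4. This has degree ≥ 2, so divide by f(x) over F_7: 3x^2 + 6x + 4 = (3)·(x^2 + 4x + 6) + (x). Hence a·b ≡ x (mod f). (F_7[x]/(f) is a field with 7^2 = 49 elements since f is irreducible of degree 2.)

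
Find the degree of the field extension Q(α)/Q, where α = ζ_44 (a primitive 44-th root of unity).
[Q(α):Q] = 20

The minimal polynomial of ζ_44 over Q is the 44-th cyclotomic polynomial Φ_44(x), which is irreducible over Q and has degree φ(44) = 20. Hence [Q(α):Q] = φ(44) = 20.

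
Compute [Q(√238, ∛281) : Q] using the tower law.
[Q(√238, ∛281) : Q] = 6

Let L = Q(√238, ∛281). Since Q(√238) ⊂ L and [Q(√238):Q] = 2, the tower law gives 2 | [L:Q]. Likewise Q(∛281) ⊂ L with [Q(∛281):Q] = 3 (because 281 is not a perfect cube), so 3 | [L:Q]. As gcd(2,3) = 1, [L:Q] is divisible by 6. Conversely L is generated over Q by √238 and ∛281, so [L:Q] ≤ 2·3 = 6. Therefore [Q(√238, ∛281) : Q] = 6.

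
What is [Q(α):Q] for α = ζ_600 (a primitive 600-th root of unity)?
[Q(α):Q] = 160

The minimal polynomial of ζ_600 over Q is the 600-th cyclotomic polynomial Φ_600(x), which is irreducible over Q and has degree φ(600) = 160. Hence [Q(α):Q] = φ(600) = 160.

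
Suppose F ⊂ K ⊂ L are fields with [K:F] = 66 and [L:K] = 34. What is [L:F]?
[L:F] = 2244

The tower law says that for any tower of field extensions F ⊂ K ⊂ L with finite degrees, [L:F] = [L:K] · [K:F]. Here this gives [L:F] = 34 · 66 = 2244.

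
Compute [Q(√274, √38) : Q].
[Q(√274, √38) : Q] = 4

[Q(√274):Q] = 2 (min poly x^2 - 274, irreducible since 274 is squarefree > 1). For the top step, suppose √38 ∈ Q(√274), say √38 = c + d√274 with c, d ∈ Q. Squaring: 38 = c^2 + 274d^2 + 2cd√274. Since √274 ∉ Q this forces 2cd = 0. If d = 0 then √38 = c ∈ Q, contradicting 38 squarefree > 1. If c = 0 then 38 = 274d^2, so 274·38 = (274d)^2 is a perfect square in Q — but 274·38 = 10412 is not a perfect square (since 274 and 38 are distinct squarefree integers). Contradiction. Hence √38 ∉ Q(√274), so x^2 - 38 stays irreducible over Q(√274) and [Q(√274, √38) : Q(√274)] = 2. By the tower law, [Q(√274, √38) : Q] = 2 · 2 = 4.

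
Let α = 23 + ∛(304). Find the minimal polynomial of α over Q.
m_α(x) = x^3 - 69x^2 + 1587x - 12471

Set β = α - 23 = ∛(304), so β^3 = 304. Then (α - 23)^3 - 304 = 0, i.e. α is a root of g(x) = (x - 23)^3 - 304 = x^3 - 69x^2 + 1587x - 12471. Since g(x) = h(x - 23) where h(x) = x^3 - 304, and h is irreducible over Q (because 304 is not a perfect cube, so h has no rational root, and a monic cubic with no rational root is irreducible), g is also irreducible (irreducibility is preserved under the substitution x → x - 23). Hence m_α(x) = x^3 - 69x^2 + 1587x - 12471.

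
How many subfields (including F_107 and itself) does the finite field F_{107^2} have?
F_{107^2} has 2 subfields

The subfields of F_{p^n} are exactly the fields F_{p^d} for d | n (each is the fixed field of the unique index-d subgroup of Gal(F_{p^n}/F_p) ≅ Z/nZ). The divisors of n = 2 are {1, 2}, giving 2 subfields: F_{107^1}, F_{107^2}.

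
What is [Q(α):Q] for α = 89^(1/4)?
[Q(α):Q] = 4

α is a root of x^4 - 89. By Eisenstein's criterion at the prime p = 89 (which divides the constant term 89 but p^2 = 7921 does not, since 89 is squarefree), x^4 - 89 is irreducible over Q. Hence [Q(α):Q] = 4.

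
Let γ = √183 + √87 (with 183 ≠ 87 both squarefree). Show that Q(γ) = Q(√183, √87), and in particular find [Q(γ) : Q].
[Q(γ) : Q] = 4 (equivalently, Q(γ) = Q(√183, √87))

Obviously Q(γ) ⊆ Q(√183, √87), and [Q(√183, √87):Q] = 4 (since 183, 87 are distinct squarefree integers > 1 with 15921 not a perfect square). To show equality we compute the minimal polynomial of γ. From γ = √183 + √87: γ^2 = 183 + 2√(15921) + 87 = 270 + 2√(15921), so γ^2 - 270 = 2√(15921); squaring, (γ^2 - 270)^2 = 4·15921, i.e. γ^4 - 540γ^2 + 72900 - 63684 = 0, i.e. γ^4 - 540γ^2 + 9216 = 0. So γ is a root of x^4 - 540x^2 + 9216. This polynomial is irreducible over Q: it has no rational root (each ±√183 ± √87 is irrational), and any factorization into two quadratics over Q would force √(15921) ∈ Q (pairing opposite roots) or √183, √87 ∈ Q (other pairings), all impossible. Hence [Q(γ):Q] = 4 = [Q(√183, √87):Q], so Q(γ) = Q(√183, √87).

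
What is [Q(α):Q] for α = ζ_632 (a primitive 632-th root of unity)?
[Q(α):Q] = 312

The minimal polynomial of ζ_632 over Q is the 632-th cyclotomic polynomial Φ_632(x), which is irreducible over Q and has degree φ(632) = 312. Hence [Q(α):Q] = φ(632) = 312.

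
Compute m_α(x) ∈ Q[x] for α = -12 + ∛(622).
m_α(x) = x^3 + 36x^2 + 432x + 1106

Set β = α + 12 = ∛(622), so β^3 = 622. Then (α + 12)^3 - 622 = 0, i.e. α is a root of g(x) = (x + 12)^3 - 622 = x^3 + 36x^2 + 432x + 1106. Since g(x) = h(x + 12) where h(x) = x^3 - 622, and h is irreducible over Q (because 622 is not a perfect cube, so h has no rational root, and a monic cubic with no rational root is irreducible), g is also irreducible (irreducibility is preserved under the substitution x → x + 12). Hence m_α(x) = x^3 + 36x^2 + 432x + 1106.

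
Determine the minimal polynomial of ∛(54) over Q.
m_α(x) = x^3 - 54

α satisfies α^3 = 54, so x^3 - 54 annihilates α. By the rational root test, a rational root p/q (in lowest terms) of x^3 - 54 would satisfy p^3 = 54 q^3, forcing q = 1 and p^3 = 54; but 54 is not a perfect cube, contradiction. A monic cubic over Q with no rational root is irreducible (any nontrivial factorization would include a linear factor). Hence x^3 - 54 is the minimal polynomial of α, and in particular [Q(α):Q] = 3.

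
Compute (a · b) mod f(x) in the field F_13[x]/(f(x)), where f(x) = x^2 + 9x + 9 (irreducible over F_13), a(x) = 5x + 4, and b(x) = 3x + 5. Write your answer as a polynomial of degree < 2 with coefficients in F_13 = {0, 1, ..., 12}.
a · b ≡ 6x + 2 (mod f(x))

Multiply in F_13[x]: a(x)·b(x) = (5x + 4)·(3x + 5) = 2x^2 + 11x + 7. This has degree ≥ 2, so divide by f(x) over F_13: 2x^2 + 11x + 7 = (2)·(x^2 + 9x + 9) + (6x + 2). Hence a·b ≡ 6x + 2 (mod f). (F_13[x]/(f) is a field with 13^2 = 169 elements since f is irreducible of degree 2.)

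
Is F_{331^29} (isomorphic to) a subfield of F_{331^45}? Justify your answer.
No: F_{331^29} is not a subfield of F_{331^45}

F_{p^m} embeds in F_{p^n} iff m | n. Here 29 ∤ 45 (since 45 = 1·29 + 16 with remainder 16 ≠ 0), so F_{331^29} is not a subfield of F_{331^45}. Equivalently: if it were, the tower law would give 29 = [F_{331^29}:F_331] dividing [F_{331^45}:F_331] = 45, contradiction.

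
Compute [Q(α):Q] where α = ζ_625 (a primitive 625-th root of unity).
[Q(α):Q] = 500

The minimal polynomial of ζ_625 over Q is the 625-th cyclotomic polynomial Φ_625(x), which is irreducible over Q and has degree φ(625) = 500. Hence [Q(α):Q] = φ(625) = 500.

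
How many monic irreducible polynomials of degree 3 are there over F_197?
There are 2548392 monic irreducible polynomials of degree 3 over F_197

Each element of F_{197^3} that lies in no proper subfield is a root of exactly one monic irreducible of degree 3 over F_197, and each such polynomial has 3 distinct roots in F_{197^3}. By Möbius inversion the count is N_197(3) = (1/3) Σ_{d|3} μ(3/d) · 197^d = (1/3)(μ(3)·197^1 + μ(1)·197^3) = 7645176/3 = 2548392.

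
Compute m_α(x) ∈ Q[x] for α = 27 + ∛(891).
m_α(x) = x^3 - 81x^2 + 2187x - 20574

Set β = α - 27 = ∛(891), so β^3 = 891. Then (α - 27)^3 - 891 = 0, i.e. α is a root of g(x) = (x - 27)^3 - 891 = x^3 - 81x^2 + 2187x - 20574. Since g(x) = h(x - 27) where h(x) = x^3 - 891, and h is irreducible over Q (because 891 is not a perfect cube, so h has no rational root, and a monic cubic with no rational root is irreducible), g is also irreducible (irreducibility is preserved under the substitution x → x - 27). Hence m_α(x) = x^3 - 81x^2 + 2187x - 20574.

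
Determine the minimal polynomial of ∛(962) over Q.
m_α(x) = x^3 - 962

α satisfies α^3 = 962, so x^3 - 962 annihilates α. By the rational root test, a rational root p/q (in lowest terms) of x^3 - 962 would satisfy p^3 = 962 q^3, forcing q = 1 and p^3 = 962; but 962 is not a perfect cube, contradiction. A monic cubic over Q with no rational root is irreducible (any nontrivial factorization would include a linear factor). Hence x^3 - 962 is the minimal polynomial of α, and in particular [Q(α):Q] = 3.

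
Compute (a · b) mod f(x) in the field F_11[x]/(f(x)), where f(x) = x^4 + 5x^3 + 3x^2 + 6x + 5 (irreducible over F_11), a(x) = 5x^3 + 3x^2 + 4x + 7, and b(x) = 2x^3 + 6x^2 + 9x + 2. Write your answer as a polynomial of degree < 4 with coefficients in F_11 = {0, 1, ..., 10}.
a · b ≡ 8x^3 + 5x^2 + 3x + 9 (mod f(x))

Multiply in F_11[x]: a(x)·b(x) = (5x^3 + 3x^2 + 4x + 7)·(2x^3 + 6x^2 + 9x + 2) = 10x^6 + 3x^5 + 5x^4 + 9x^3 + 7x^2 + 5x + 3. This has degree ≥ 4, so divide by f(x) over F_11: 10x^6 + 3x^5 + 5x^4 + 9x^3 + 7x^2 + 5x + 3 = (10x^2 + 8x + 1)·(x^4 + 5x^3 + 3x^2 + 6x + 5) + (8x^3 + 5x^2 + 3x + 9). Hence a·b ≡ 8x^3 + 5x^2 + 3x + 9 (mod f). (F_11[x]/(f) is a field with 11^4 = 14641 elements since f is irreducible of degree 4.)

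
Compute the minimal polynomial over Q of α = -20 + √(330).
m_α(x) = x^2 + 40x + 70

From α + 20 = √(330), squaring gives (α + 20)^2 = 330, i.e. α^2 + 40α + 400 = 330, so α^2 + 40α + 70 = 0. The discriminant of x^2 + 40x + 70 is (40)^2 - 4·(70) = 1600 - 280 = 1320, and 4·(330) is not a perfect square in Q since 330 is squarefree and ≠ 1. Hence x^2 + 40x + 70 is irreducible over Q and is the minimal polynomial of α.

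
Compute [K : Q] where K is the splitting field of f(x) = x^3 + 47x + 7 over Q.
[K : Q] = 6

By the rational root test, any rational root of the monic integer polynomial f(x) = x^3 + 47x + 7 must be an integer dividing the constant term 7, i.e. one of ±{1, 7}. Evaluating: f(1) = 55, f(-1) = -41, f(7) = 679, f(-7) = -665; none is 0, so f has no rational root and is therefore irreducible over Q (a cubic with no linear factor over a field is irreducible). For an irreducible cubic, the Galois group is A_3 or S_3 according as the discriminant disc(f) = -4a^3 - 27b^2 = -4·(47)^3 - 27·(7)^2 = -416615 is or is not a square in Q. Here disc(f) = -416615 is not a perfect square in Q, so the Galois group of f over Q is not contained in A_3 and must be all of S_3. The splitting field has degree |S_3| = 6 over Q, so [K : Q] = 6.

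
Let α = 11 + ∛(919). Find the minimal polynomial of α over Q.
m_α(x) = x^3 - 33x^2 + 363x - 2250

Set β = α - 11 = ∛(919), so β^3 = 919. Then (α - 11)^3 - 919 = 0, i.e. α is a root of g(x) = (x - 11)^3 - 919 = x^3 - 33x^2 + 363x - 2250. Since g(x) = h(x - 11) where h(x) = x^3 - 919, and h is irreducible over Q (because 919 is not a perfect cube, so h has no rational root, and a monic cubic with no rational root is irreducible), g is also irreducible (irreducibility is preserved under the substitution x → x - 11). Hence m_α(x) = x^3 - 33x^2 + 363x - 2250.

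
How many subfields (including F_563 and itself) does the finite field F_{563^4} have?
F_{563^4} has 3 subfields

The subfields of F_{p^n} are exactly the fields F_{p^d} for d | n (each is the fixed field of the unique index-d subgroup of Gal(F_{p^n}/F_p) ≅ Z/nZ). The divisors of n = 4 are {1, 2, 4}, giving 3 subfields: F_{563^1}, F_{563^2}, F_{563^4}.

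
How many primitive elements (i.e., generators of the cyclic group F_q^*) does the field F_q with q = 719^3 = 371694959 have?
There are φ(371694958) = 184775256 primitive elements

F_q^* is cyclic of order q - 1 = 371694958. A cyclic group of order m has exactly φ(m) generators. Here m = 371694958 = 2 · 359 · 487 · 1063, so the number of primitive elements is φ(371694958) = 184775256.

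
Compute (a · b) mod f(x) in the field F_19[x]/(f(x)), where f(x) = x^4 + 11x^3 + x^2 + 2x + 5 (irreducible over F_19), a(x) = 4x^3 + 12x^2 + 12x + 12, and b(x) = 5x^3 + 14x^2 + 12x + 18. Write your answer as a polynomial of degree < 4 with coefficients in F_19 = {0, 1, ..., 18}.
a · b ≡ 4x^3 + 15x^2 + 18x + 18 (mod f(x))

Multiply in F_19[x]: a(x)·b(x) = (4x^3 + 12x^2 + 12x + 12)·(5x^3 + 14x^2 + 12x + 18) = x^6 + 2x^5 + 10x^4 + 7x^3 + 15x^2 + 18x + 7. This has degree ≥ 4, so divide by f(x) over F_19: x^6 + 2x^5 + 10x^4 + 7x^3 + 15x^2 + 18x + 7 = (x^2 + 10x + 13)·(x^4 + 11x^3 + x^2 + 2x + 5) + (4x^3 + 15x^2 + 18x + 18). Hence a·b ≡ 4x^3 + 15x^2 + 18x + 18 (mod f). (F_19[x]/(f) is a field with 19^4 = 130321 elements since f is irreducible of degree 4.)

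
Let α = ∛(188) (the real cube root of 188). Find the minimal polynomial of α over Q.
m_α(x) = x^3 - 188

α satisfies α^3 = 188, so x^3 - 188 annihilates α. By the rational root test, a rational root p/q (in lowest terms) of x^3 - 188 would satisfy p^3 = 188 q^3, forcing q = 1 and p^3 = 188; but 188 is not a perfect cube, contradiction. A monic cubic over Q with no rational root is irreducible (any nontrivial factorization would include a linear factor). Hence x^3 - 188 is the minimal polynomial of α, and in particular [Q(α):Q] = 3.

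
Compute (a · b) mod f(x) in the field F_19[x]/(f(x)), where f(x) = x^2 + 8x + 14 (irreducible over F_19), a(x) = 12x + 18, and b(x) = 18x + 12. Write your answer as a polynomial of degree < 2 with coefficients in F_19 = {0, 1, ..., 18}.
a · b ≡ 13x + 4 (mod f(x))

Multiply in F_19[x]: a(x)·b(x) = (12x + 18)·(18x + 12) = 7x^2 + 12x + 7. This has degree ≥ 2, so divide by f(x) over F_19: 7x^2 + 12x + 7 = (7)·(x^2 + 8x + 14) + (13x + 4). Hence a·b ≡ 13x + 4 (mod f). (F_19[x]/(f) is a field with 19^2 = 361 elements since f is irreducible of degree 2.)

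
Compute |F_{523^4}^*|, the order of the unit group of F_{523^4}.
|F_{523^4}^*| = 74818113840

F_{523^4} has 523^4 = 74818113841 elements; its multiplicative group consists of all nonzero elements, so |F_{523^4}^*| = 74818113841 - 1 = 74818113840. (It is cyclic since any finite subgroup of the multiplicative group of a field is cyclic.)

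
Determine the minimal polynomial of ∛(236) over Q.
m_α(x) = x^3 - 236

α satisfies α^3 = 236, so x^3 - 236 annihilates α. By the rational root test, a rational root p/q (in lowest terms) of x^3 - 236 would satisfy p^3 = 236 q^3, forcing q = 1 and p^3 = 236; but 236 is not a perfect cube, contradiction. A monic cubic over Q with no rational root is irreducible (any nontrivial factorization would include a linear factor). Hence x^3 - 236 is the minimal polynomial of α, and in particular [Q(α):Q] = 3.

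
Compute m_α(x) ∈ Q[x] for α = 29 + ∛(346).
m_α(x) = x^3 - 87x^2 + 2523x - 24735

Set β = α - 29 = ∛(346), so β^3 = 346. Then (α - 29)^3 - 346 = 0, i.e. α is a root of g(x) = (x - 29)^3 - 346 = x^3 - 87x^2 + 2523x - 24735. Since g(x) = h(x - 29) where h(x) = x^3 - 346, and h is irreducible over Q (because 346 is not a perfect cube, so h has no rational root, and a monic cubic with no rational root is irreducible), g is also irreducible (irreducibility is preserved under the substitution x → x - 29). Hence m_α(x) = x^3 - 87x^2 + 2523x - 24735.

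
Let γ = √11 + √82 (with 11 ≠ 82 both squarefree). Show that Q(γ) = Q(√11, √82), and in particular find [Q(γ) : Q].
[Q(γ) : Q] = 4 (equivalently, Q(γ) = Q(√11, √82))

Obviously Q(γ) ⊆ Q(√11, √82), and [Q(√11, √82):Q] = 4 (since 11, 82 are distinct squarefree integers > 1 with 902 not a perfect square). To show equality we compute the minimal polynomial of γ. From γ = √11 + √82: γ^2 = 11 + 2√(902) + 82 = 93 + 2√(902), so γ^2 - 93 = 2√(902); squaring, (γ^2 - 93)^2 = 4·902, i.e. γ^4 - 186γ^2 + 8649 - 3608 = 0, i.e. γ^4 - 186γ^2 + 5041 = 0. So γ is a root of x^4 - 186x^2 + 5041. This polynomial is irreducible over Q: it has no rational root (each ±√11 ± √82 is irrational), and any factorization into two quadratics over Q would force √(902) ∈ Q (pairing opposite roots) or √11, √82 ∈ Q (other pairings), all impossible. Hence [Q(γ):Q] = 4 = [Q(√11, √82):Q], so Q(γ) = Q(√11, √82).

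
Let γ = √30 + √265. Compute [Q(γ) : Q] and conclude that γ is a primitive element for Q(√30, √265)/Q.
[Q(γ) : Q] = 4 (equivalently, Q(γ) = Q(√30, √265))

Obviously Q(γ) ⊆ Q(√30, √265), and [Q(√30, √265):Q] = 4 (since 30, 265 are distinct squarefree integers > 1 with 7950 not a perfect square). To show equality we compute the minimal polynomial of γ. From γ = √30 + √265: γ^2 = 30 + 2√(7950) + 265 = 295 + 2√(7950), so γ^2 - 295 = 2√(7950); squaring, (γ^2 - 295)^2 = 4·7950, i.e. γ^4 - 590γ^2 + 87025 - 31800 = 0, i.e. γ^4 - 590γ^2 + 55225 = 0. So γ is a root of x^4 - 590x^2 + 55225. This polynomial is irreducible over Q: it has no rational root (each ±√30 ± √265 is irrational), and any factorization into two quadratics over Q would force √(7950) ∈ Q (pairing opposite roots) or √30, √265 ∈ Q (other pairings), all impossible. Hence [Q(γ):Q] = 4 = [Q(√30, √265):Q], so Q(γ) = Q(√30, √265).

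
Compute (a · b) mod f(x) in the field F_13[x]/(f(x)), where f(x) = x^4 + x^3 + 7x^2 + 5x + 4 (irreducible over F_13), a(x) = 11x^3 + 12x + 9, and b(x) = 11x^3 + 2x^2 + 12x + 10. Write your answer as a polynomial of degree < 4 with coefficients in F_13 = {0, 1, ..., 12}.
a · b ≡ 12x^3 + 12x^2 + 2x + 11 (mod f(x))

Multiply in F_13[x]: a(x)·b(x) = (11x^3 + 12x + 9)·(11x^3 + 2x^2 + 12x + 10) = 4x^6 + 9x^5 + 4x^4 + 12x^3 + 6x^2 + 7x + 12. This has degree ≥ 4, so divide by f(x) over F_13: 4x^6 + 9x^5 + 4x^4 + 12x^3 + 6x^2 + 7x + 12 = (4x^2 + 5x + 10)·(x^4 + x^3 + 7x^2 + 5x + 4) + (12x^3 + 12x^2 + 2x + 11). Hence a·b ≡ 12x^3 + 12x^2 + 2x + 11 (mod f). (F_13[x]/(f) is a field with 13^4 = 28561 elements since f is irreducible of degree 4.)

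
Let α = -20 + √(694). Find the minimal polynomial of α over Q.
m_α(x) = x^2 + 40x - 294

From α + 20 = √(694), squaring gives (α + 20)^2 = 694, i.e. α^2 + 40α + 400 = 694, so α^2 + 40α - 294 = 0. The discriminant of x^2 + 40x - 294 is (40)^2 - 4·(-294) = 1600 + 1176 = 2776, and 4·(694) is not a perfect square in Q since 694 is squarefree and ≠ 1. Hence x^2 + 40x - 294 is irreducible over Q and is the minimal polynomial of α.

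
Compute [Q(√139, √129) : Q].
[Q(√139, √129) : Q] = 4

[Q(√139):Q] = 2 (min poly x^2 - 139, irreducible since 139 is squarefree > 1). For the top step, suppose √129 ∈ Q(√139), say √129 = c + d√139 with c, d ∈ Q. Squaring: 129 = c^2 + 139d^2 + 2cd√139. Since √139 ∉ Q this forces 2cd = 0. If d = 0 then √129 = c ∈ Q, contradicting 129 squarefree > 1. If c = 0 then 129 = 139d^2, so 139·129 = (139d)^2 is a perfect square in Q — but 139·129 = 17931 is not a perfect square (since 139 and 129 are distinct squarefree integers). Contradiction. Hence √129 ∉ Q(√139), so x^2 - 129 stays irreducible over Q(√139) and [Q(√139, √129) : Q(√139)] = 2. By the tower law, [Q(√139, √129) : Q] = 2 · 2 = 4.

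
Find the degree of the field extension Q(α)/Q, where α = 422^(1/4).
[Q(α):Q] = 4

α is a root of x^4 - 422. By Eisenstein's criterion at the prime p = 2 (which divides the constant term 422 but p^2 = 4 does not, since 422 is squarefree), x^4 - 422 is irreducible over Q. Hence [Q(α):Q] = 4.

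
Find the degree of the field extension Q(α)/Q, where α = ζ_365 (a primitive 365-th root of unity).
[Q(α):Q] = 288

The minimal polynomial of ζ_365 over Q is the 365-th cyclotomic polynomial Φ_365(x), which is irreducible over Q and has degree φ(365) = 288. Hence [Q(α):Q] = φ(365) = 288.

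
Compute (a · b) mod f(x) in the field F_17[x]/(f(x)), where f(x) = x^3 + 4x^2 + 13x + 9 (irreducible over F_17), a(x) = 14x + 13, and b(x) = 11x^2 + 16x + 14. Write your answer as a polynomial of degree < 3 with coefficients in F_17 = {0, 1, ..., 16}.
a · b ≡ 6x^2 + 3 (mod f(x))

Multiply in F_17[x]: a(x)·b(x) = (14x + 13)·(11x^2 + 16x + 14) = x^3 + 10x^2 + 13x + 12. This has degree ≥ 3, so divide by f(x) over F_17: x^3 + 10x^2 + 13x + 12 = (1)·(x^3 + 4x^2 + 13x + 9) + (6x^2 + 3). Hence a·b ≡ 6x^2 + 3 (mod f). (F_17[x]/(f) is a field with 17^3 = 4913 elements since f is irreducible of degree 3.)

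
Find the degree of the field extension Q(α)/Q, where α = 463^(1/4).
[Q(α):Q] = 4

α is a root of x^4 - 463. By Eisenstein's criterion at the prime p = 463 (which divides the constant term 463 but p^2 = 214369 does not, since 463 is squarefree), x^4 - 463 is irreducible over Q. Hence [Q(α):Q] = 4.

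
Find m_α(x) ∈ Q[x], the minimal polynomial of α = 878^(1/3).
m_α(x) = x^3 - 878

α satisfies α^3 = 878, so x^3 - 878 annihilates α. By the rational root test, a rational root p/q (in lowest terms) of x^3 - 878 would satisfy p^3 = 878 q^3, forcing q = 1 and p^3 = 878; but 878 is not a perfect cube, contradiction. A monic cubic over Q with no rational root is irreducible (any nontrivial factorization would include a linear factor). Hence x^3 - 878 is the minimal polynomial of α, and in particular [Q(α):Q] = 3.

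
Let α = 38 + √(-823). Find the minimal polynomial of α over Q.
m_α(x) = x^2 - 76x + 2267

From α - 38 = √(-823), squaring gives (α - 38)^2 = -823, i.e. α^2 - 76α + 1444 = -823, so α^2 - 76α + 2267 = 0. The discriminant of x^2 - 76x + 2267 is (-76)^2 - 4·(2267) = 5776 - 9068 = -3292, and 4·(-823) is not a perfect square in Q since -823 is squarefree and ≠ 1. Hence x^2 - 76x + 2267 is irreducible over Q and is the minimal polynomial of α.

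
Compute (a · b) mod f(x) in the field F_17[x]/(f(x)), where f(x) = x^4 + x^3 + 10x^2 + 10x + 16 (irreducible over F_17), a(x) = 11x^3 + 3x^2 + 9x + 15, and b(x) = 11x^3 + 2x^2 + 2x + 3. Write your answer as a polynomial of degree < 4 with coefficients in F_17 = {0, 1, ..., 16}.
a · b ≡ 9x^3 + 9x^2 + 12x + 14 (mod f(x))

Multiply in F_17[x]: a(x)·b(x) = (11x^3 + 3x^2 + 9x + 15)·(11x^3 + 2x^2 + 2x + 3) = 2x^6 + 4x^5 + 8x^4 + x^3 + 6x^2 + 6x + 11. This has degree ≥ 4, so divide by f(x) over F_17: 2x^6 + 4x^5 + 8x^4 + x^3 + 6x^2 + 6x + 11 = (2x^2 + 2x + 3)·(x^4 + x^3 + 10x^2 + 10x + 16) + (9x^3 + 9x^2 + 12x + 14). Hence a·b ≡ 9x^3 + 9x^2 + 12x + 14 (mod f). (F_17[x]/(f) is a field with 17^4 = 83521 elements since f is irreducible of degree 4.)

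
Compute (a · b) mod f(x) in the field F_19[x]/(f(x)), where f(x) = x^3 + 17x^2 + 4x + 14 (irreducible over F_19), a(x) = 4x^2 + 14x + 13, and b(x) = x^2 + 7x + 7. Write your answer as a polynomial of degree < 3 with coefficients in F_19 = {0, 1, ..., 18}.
a · b ≡ 14x^2 + 9x + 18 (mod f(x))

Multiply in F_19[x]: a(x)·b(x) = (4x^2 + 14x + 13)·(x^2 + 7x + 7) = 4x^4 + 4x^3 + 6x^2 + 18x + 15. This has degree ≥ 3, so divide by f(x) over F_19: 4x^4 + 4x^3 + 6x^2 + 18x + 15 = (4x + 12)·(x^3 + 17x^2 + 4x + 14) + (14x^2 + 9x + 18). Hence a·b ≡ 14x^2 + 9x + 18 (mod f). (F_19[x]/(f) is a field with 19^3 = 6859 elements since f is irreducible of degree 3.)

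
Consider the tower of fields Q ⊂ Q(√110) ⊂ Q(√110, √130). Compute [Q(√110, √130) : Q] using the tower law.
[Q(√110, √130) : Q] = 4

[Q(√110):Q] = 2 (min poly x^2 - 110, irreducible since 110 is squarefree > 1). For the top step, suppose √130 ∈ Q(√110), say √130 = c + d√110 with c, d ∈ Q. Squaring: 130 = c^2 + 110d^2 + 2cd√110. Since √110 ∉ Q this forces 2cd = 0. If d = 0 then √130 = c ∈ Q, contradicting 130 squarefree > 1. If c = 0 then 130 = 110d^2, so 110·130 = (110d)^2 is a perfect square in Q — but 110·130 = 14300 is not a perfect square (since 110 and 130 are distinct squarefree integers). Contradiction. Hence √130 ∉ Q(√110), so x^2 - 130 stays irreducible over Q(√110) and [Q(√110, √130) : Q(√110)] = 2. By the tower law, [Q(√110, √130) : Q] = 2 · 2 = 4.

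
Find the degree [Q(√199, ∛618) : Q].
[Q(√199, ∛618) : Q] = 6

Let L = Q(√199, ∛618). Since Q(√199) ⊂ L and [Q(√199):Q] = 2, the tower law gives 2 | [L:Q]. Likewise Q(∛618) ⊂ L with [Q(∛618):Q] = 3 (because 618 is not a perfect cube), so 3 | [L:Q]. As gcd(2,3) = 1, [L:Q] is divisible by 6. Conversely L is generated over Q by √199 and ∛618, so [L:Q] ≤ 2·3 = 6. Therefore [Q(√199, ∛618) : Q] = 6.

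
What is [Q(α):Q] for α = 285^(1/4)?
[Q(α):Q] = 4

α is a root of x^4 - 285. By Eisenstein's criterion at the prime p = 3 (which divides the constant term 285 but p^2 = 9 does not, since 285 is squarefree), x^4 - 285 is irreducible over Q. Hence [Q(α):Q] = 4.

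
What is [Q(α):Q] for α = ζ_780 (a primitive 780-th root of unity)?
[Q(α):Q] = 192

The minimal polynomial of ζ_780 over Q is the 780-th cyclotomic polynomial Φ_780(x), which is irreducible over Q and has degree φ(780) = 192. Hence [Q(α):Q] = φ(780) = 192.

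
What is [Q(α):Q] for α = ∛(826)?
[Q(α):Q] = 3

The minimal polynomial of α is x^3 - 826, irreducible over Q since 826 is not a perfect cube (so x^3 - 826 has no rational root). Hence [Q(α):Q] = deg(m_α) = 3.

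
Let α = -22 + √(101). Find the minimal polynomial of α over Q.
m_α(x) = x^2 + 44x + 383

From α + 22 = √(101), squaring gives (α + 22)^2 = 101, i.e. α^2 + 44α + 484 = 101, so α^2 + 44α + 383 = 0. The discriminant of x^2 + 44x + 383 is (44)^2 - 4·(383) = 1936 - 1532 = 404, and 4·(101) is not a perfect square in Q since 101 is squarefree and ≠ 1. Hence x^2 + 44x + 383 is irreducible over Q and is the minimal polynomial of α.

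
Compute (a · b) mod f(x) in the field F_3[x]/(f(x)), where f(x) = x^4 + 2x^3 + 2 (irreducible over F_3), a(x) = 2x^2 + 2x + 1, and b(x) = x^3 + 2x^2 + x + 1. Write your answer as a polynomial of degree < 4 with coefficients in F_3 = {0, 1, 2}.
a · b ≡ 2x (mod f(x))

Multiply in F_3[x]: a(x)·b(x) = (2x^2 + 2x + 1)·(x^3 + 2x^2 + x + 1) = 2x^5 + x^3 + 1. This has degree ≥ 4, so divide by f(x) over F_3: 2x^5 + x^3 + 1 = (2x + 2)·(x^4 + 2x^3 + 2) + (2x). Hence a·b ≡ 2x (mod f). (F_3[x]/(f) is a field with 3^4 = 81 elements since f is irreducible of degree 4.)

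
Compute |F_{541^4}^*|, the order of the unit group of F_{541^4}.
|F_{541^4}^*| = 85662167760

F_{541^4} has 541^4 = 85662167761 elements; its multiplicative group consists of all nonzero elements, so |F_{541^4}^*| = 85662167761 - 1 = 85662167760. (It is cyclic since any finite subgroup of the multiplicative group of a field is cyclic.)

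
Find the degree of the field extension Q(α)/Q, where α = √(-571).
[Q(α):Q] = 2

[Q(α):Q] equals the degree of the minimal polynomial of α. Here α^2 = -571 and x^2 + 571 is irreducible (d = -571 is squarefree, ≠ 1, hence not a square), so deg(m_α) = 2. Thus [Q(α):Q] = 2.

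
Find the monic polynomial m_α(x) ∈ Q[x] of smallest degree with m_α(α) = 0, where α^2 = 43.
m_α(x) = x^2 - 43

α satisfies α^2 - 43 = 0, so x^2 - 43 annihilates α. Since d = 43 is squarefree and ≠ 1, it is not a perfect square in Q, so x^2 - 43 has no rational root and is therefore irreducible over Q (a degree-2 polynomial over a field is irreducible iff it has no root). Hence m_α(x) = x^2 - 43.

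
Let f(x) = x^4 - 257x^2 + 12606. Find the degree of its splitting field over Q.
[K : Q] = 4

Solving the quadratic in x^2: x^2 = (257 ± √(257^2 - 4·12606))/2 = (257 ± √15625)/2 = (257 ± 125)/2, giving x^2 = 191 or x^2 = 66. So f(x) = (x^2 - 191)(x^2 - 66) and the roots of f are ±√191, ±√66. Hence the splitting field is K = Q(√191, √66). Since 191 and 66 are distinct squarefree integers > 1, their product 12606 is not a perfect square, so √66 ∉ Q(√191). By the tower law [K:Q] = [Q(√191,√66):Q(√191)] · [Q(√191):Q] = 2 · 2 = 4.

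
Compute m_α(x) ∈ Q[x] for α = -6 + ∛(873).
m_α(x) = x^3 + 18x^2 + 108x - 657

Set β = α + 6 = ∛(873), so β^3 = 873. Then (α + 6)^3 - 873 = 0, i.e. α is a root of g(x) = (x + 6)^3 - 873 = x^3 + 18x^2 + 108x - 657. Since g(x) = h(x + 6) where h(x) = x^3 - 873, and h is irreducible over Q (because 873 is not a perfect cube, so h has no rational root, and a monic cubic with no rational root is irreducible), g is also irreducible (irreducibility is preserved under the substitution x → x + 6). Hence m_α(x) = x^3 + 18x^2 + 108x - 657.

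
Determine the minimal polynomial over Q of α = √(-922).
m_α(x) = x^2 + 922

α satisfies α^2 + 922 = 0, so x^2 + 922 annihilates α. Since d = -922 is squarefree and ≠ 1, it is not a perfect square in Q, so x^2 + 922 has no rational root and is therefore irreducible over Q (a degree-2 polynomial over a field is irreducible iff it has no root). Hence m_α(x) = x^2 + 922.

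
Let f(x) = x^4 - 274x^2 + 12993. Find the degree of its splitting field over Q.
[K : Q] = 4

Solving the quadratic in x^2: x^2 = (274 ± √(274^2 - 4·12993))/2 = (274 ± √23104)/2 = (274 ± 152)/2, giving x^2 = 213 or x^2 = 61. So f(x) = (x^2 - 213)(x^2 - 61) and the roots of f are ±√213, ±√61. Hence the splitting field is K = Q(√213, √61). Since 213 and 61 are distinct squarefree integers > 1, their product 12993 is not a perfect square, so √61 ∉ Q(√213). By the tower law [K:Q] = [Q(√213,√61):Q(√213)] · [Q(√213):Q] = 2 · 2 = 4.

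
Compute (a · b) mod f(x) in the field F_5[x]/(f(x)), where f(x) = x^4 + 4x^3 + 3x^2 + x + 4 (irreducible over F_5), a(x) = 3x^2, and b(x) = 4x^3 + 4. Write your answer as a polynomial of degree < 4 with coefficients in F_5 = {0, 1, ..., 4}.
a · b ≡ x^3 + 4x^2 + 2 (mod f(x))

Multiply in F_5[x]: a(x)·b(x) = (3x^2)·(4x^3 + 4) = 2x^5 + 2x^2. This has degree ≥ 4, so divide by f(x) over F_5: 2x^5 + 2x^2 = (2x + 2)·(x^4 + 4x^3 + 3x^2 + x + 4) + (x^3 + 4x^2 + 2). Hence a·b ≡ x^3 + 4x^2 + 2 (mod f). (F_5[x]/(f) is a field with 5^4 = 625 elements since f is irreducible of degree 4.)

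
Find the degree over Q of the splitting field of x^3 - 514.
[K : Q] = 6

The roots of x^3 - 514 are ∛514, ω∛514, ω^2∛514 where ω = e^(2πi/3) is a primitive cube root of unity, so K = Q(∛514, ω). Now [Q(∛514):Q] = 3 (since 514 is not a perfect cube, x^3 - 514 is irreducible) and [Q(ω):Q] = 2. Both 2 and 3 divide [K:Q], and [K:Q] ≤ 3·2 = 6, so [K:Q] = 6. (Equivalently: Q(∛514) ⊂ R but ω ∉ R, so [K : Q(∛514)] = 2.)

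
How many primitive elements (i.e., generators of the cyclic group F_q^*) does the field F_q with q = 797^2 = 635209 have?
There are φ(635208) = 171072 primitive elements

F_q^* is cyclic of order q - 1 = 635208. A cyclic group of order m has exactly φ(m) generators. Here m = 635208 = 2^3 · 3 · 7 · 19 · 199, so the number of primitive elements is φ(635208) = 171072.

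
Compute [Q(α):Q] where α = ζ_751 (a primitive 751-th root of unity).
[Q(α):Q] = 750

The minimal polynomial of ζ_751 over Q is the 751-th cyclotomic polynomial Φ_751(x), which is irreducible over Q and has degree φ(751) = 750. Hence [Q(α):Q] = φ(751) = 750.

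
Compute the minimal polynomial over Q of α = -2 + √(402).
m_α(x) = x^2 + 4x - 398

From α + 2 = √(402), squaring gives (α + 2)^2 = 402, i.e. α^2 + 4α + 4 = 402, so α^2 + 4α - 398 = 0. The discriminant of x^2 + 4x - 398 is (4)^2 - 4·(-398) = 16 + 1592 = 1608, and 4·(402) is not a perfect square in Q since 402 is squarefree and ≠ 1. Hence x^2 + 4x - 398 is irreducible over Q and is the minimal polynomial of α.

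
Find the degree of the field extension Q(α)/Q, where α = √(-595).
[Q(α):Q] = 2

[Q(α):Q] equals the degree of the minimal polynomial of α. Here α^2 = -595 and x^2 + 595 is irreducible (d = -595 is squarefree, ≠ 1, hence not a square), so deg(m_α) = 2. Thus [Q(α):Q] = 2.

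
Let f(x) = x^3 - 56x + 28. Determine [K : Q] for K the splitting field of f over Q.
[K : Q] = 6

By the rational root test, any rational root of the monic integer polynomial f(x) = x^3 - 56x + 28 must be an integer dividing the constant term 28, i.e. one of ±{1, 2, 4, 7, 14, 28}. Evaluating: f(1) = -27, f(-1) = 83, f(2) = -76, f(-2) = 132, f(4) = -132, f(-4) = 188, f(7) = -21, f(-7) = 77, f(14) = 1988, f(-14) = -1932, f(28) = 20412, f(-28) = -20356; none is 0, so f has no rational root and is therefore irreducible over Q (a cubic with no linear factor over a field is irreducible). For an irreducible cubic, the Galois group is A_3 or S_3 according as the discriminant disc(f) = -4a^3 - 27b^2 = -4·(-56)^3 - 27·(28)^2 = 681296 is or is not a square in Q. Here disc(f) = 681296 is not a perfect square in Q, so the Galois group of f over Q is not contained in A_3 and must be all of S_3. The splitting field has degree |S_3| = 6 over Q, so [K : Q] = 6.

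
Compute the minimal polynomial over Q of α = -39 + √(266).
m_α(x) = x^2 + 78x + 1255

From α + 39 = √(266), squaring gives (α + 39)^2 = 266, i.e. α^2 + 78α + 1521 = 266, so α^2 + 78α + 1255 = 0. The discriminant of x^2 + 78x + 1255 is (78)^2 - 4·(1255) = 6084 - 5020 = 1064, and 4·(266) is not a perfect square in Q since 266 is squarefree and ≠ 1. Hence x^2 + 78x + 1255 is irreducible over Q and is the minimal polynomial of α.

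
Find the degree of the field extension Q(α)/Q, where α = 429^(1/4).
[Q(α):Q] = 4

α is a root of x^4 - 429. By Eisenstein's criterion at the prime p = 3 (which divides the constant term 429 but p^2 = 9 does not, since 429 is squarefree), x^4 - 429 is irreducible over Q. Hence [Q(α):Q] = 4.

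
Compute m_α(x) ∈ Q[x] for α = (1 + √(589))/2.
m_α(x) = x^2 - x - 147

From 2α - 1 = √(589), squaring gives (2α - 1)^2 = 589, i.e. 4α^2 - 4α + 1 = 589, so α^2 - α + (1 - 589)/4 = 0. Since 589 ≡ 1 (mod 4), (1 - 589)/4 = -147 ∈ Z. The polynomial x^2 - x - 147 has discriminant 1 - 4·(-147) = 589, which is not a perfect square in Q (d = 589 is squarefree and ≠ 1), so x^2 - x - 147 is irreducible over Q. It is the minimal polynomial of α.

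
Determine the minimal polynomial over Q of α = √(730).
m_α(x) = x^2 - 730

α satisfies α^2 - 730 = 0, so x^2 - 730 annihilates α. Since d = 730 is squarefree and ≠ 1, it is not a perfect square in Q, so x^2 - 730 has no rational root and is therefore irreducible over Q (a degree-2 polynomial over a field is irreducible iff it has no root). Hence m_α(x) = x^2 - 730.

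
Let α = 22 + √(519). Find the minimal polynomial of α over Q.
m_α(x) = x^2 - 44x - 35

From α - 22 = √(519), squaring gives (α - 22)^2 = 519, i.e. α^2 - 44α + 484 = 519, so α^2 - 44α - 35 = 0. The discriminant of x^2 - 44x - 35 is (-44)^2 - 4·(-35) = 1936 + 140 = 2076, and 4·(519) is not a perfect square in Q since 519 is squarefree and ≠ 1. Hence x^2 - 44x - 35 is irreducible over Q and is the minimal polynomial of α.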